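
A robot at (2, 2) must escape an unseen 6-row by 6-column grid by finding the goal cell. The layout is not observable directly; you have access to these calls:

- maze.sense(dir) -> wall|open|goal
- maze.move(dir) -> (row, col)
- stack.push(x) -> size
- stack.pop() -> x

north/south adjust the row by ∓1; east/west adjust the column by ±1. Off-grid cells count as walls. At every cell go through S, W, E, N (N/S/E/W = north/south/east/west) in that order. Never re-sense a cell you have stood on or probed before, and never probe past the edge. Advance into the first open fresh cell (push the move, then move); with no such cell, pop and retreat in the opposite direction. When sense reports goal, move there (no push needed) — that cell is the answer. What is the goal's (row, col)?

;; maze.sense(dir: south) -> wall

;; maze.sense(dir: west) -> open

;; stack.push(x: west) -> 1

;; maze.move(dir: west) -> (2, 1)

;; maze.sense(dir: south) -> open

;; stack.push(x: south) -> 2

;; maze.move(dir: south) -> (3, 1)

;; maze.sense(dir: south) -> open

;; stack.push(x: south) -> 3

;; maze.move(dir: south) -> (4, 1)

;; maze.sense(dir: south) -> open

;; stack.push(x: south) -> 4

;; maze.move(dir: south) -> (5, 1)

;; maze.sense(dir: west) -> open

;; stack.push(x: west) -> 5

;; maze.move(dir: west) -> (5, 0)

;; maze.sense(dir: north) -> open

;; stack.push(x: north) -> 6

;; maze.move(dir: north) -> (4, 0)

;; maze.sense(dir: north) -> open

;; stack.push(x: north) -> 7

;; maze.move(dir: north) -> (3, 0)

;; maze.sense(dir: north) -> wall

;; stack.pop() -> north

;; maze.move(dir: south) -> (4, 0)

;; stack.pop() -> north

;; maze.move(dir: south) -> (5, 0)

;; stack.pop() -> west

;; maze.move(dir: east) -> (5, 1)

;; maze.sense(dir: east) -> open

;; stack.push(x: east) -> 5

;; maze.move(dir: east) -> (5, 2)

;; maze.sense(dir: east) -> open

;; stack.push(x: east) -> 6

;; maze.move(dir: east) -> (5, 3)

;; maze.sense(dir: east) -> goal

;; maze.move(dir: east) -> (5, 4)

Answer: (5, 4)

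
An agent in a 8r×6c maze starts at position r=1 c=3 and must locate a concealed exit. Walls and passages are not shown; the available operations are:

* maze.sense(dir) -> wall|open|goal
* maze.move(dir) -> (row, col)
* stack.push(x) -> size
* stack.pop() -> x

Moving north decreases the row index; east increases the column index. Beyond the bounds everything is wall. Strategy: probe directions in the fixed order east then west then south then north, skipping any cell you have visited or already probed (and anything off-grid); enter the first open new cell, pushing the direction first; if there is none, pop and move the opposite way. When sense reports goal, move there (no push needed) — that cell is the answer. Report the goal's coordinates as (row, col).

-> maze.sense(dir=east)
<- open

-> stack.push(x=east)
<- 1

-> maze.move(dir=east)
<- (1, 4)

-> maze.sense(dir=east)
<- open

-> stack.push(x=east)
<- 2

-> maze.move(dir=east)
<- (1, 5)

-> maze.sense(dir=south)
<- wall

-> maze.sense(dir=north)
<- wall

-> stack.pop()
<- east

-> maze.move(dir=west)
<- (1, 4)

-> maze.sense(dir=south)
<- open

-> stack.push(x=south)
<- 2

-> maze.move(dir=south)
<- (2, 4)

-> maze.sense(dir=west)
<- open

-> stack.push(x=west)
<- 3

-> maze.move(dir=west)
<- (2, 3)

-> maze.sense(dir=west)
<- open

-> stack.push(x=west)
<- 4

-> maze.move(dir=west)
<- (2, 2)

-> maze.sense(dir=west)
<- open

-> stack.push(x=west)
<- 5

-> maze.move(dir=west)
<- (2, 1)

-> maze.sense(dir=west)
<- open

-> stack.push(x=west)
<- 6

-> maze.move(dir=west)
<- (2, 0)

-> maze.sense(dir=south)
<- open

-> stack.push(x=south)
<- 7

-> maze.move(dir=south)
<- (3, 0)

-> maze.sense(dir=east)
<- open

-> stack.push(x=east)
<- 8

-> maze.move(dir=east)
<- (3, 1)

-> maze.sense(dir=east)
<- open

-> stack.push(x=east)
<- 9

-> maze.move(dir=east)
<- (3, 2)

-> maze.sense(dir=east)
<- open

-> stack.push(x=east)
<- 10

-> maze.move(dir=east)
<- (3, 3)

-> maze.sense(dir=east)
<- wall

-> maze.sense(dir=south)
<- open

-> stack.push(x=south)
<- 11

-> maze.move(dir=south)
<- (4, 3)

-> maze.sense(dir=east)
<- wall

-> maze.sense(dir=west)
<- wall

-> maze.sense(dir=south)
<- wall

-> stack.pop()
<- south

-> maze.move(dir=north)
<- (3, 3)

-> stack.pop()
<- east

-> maze.move(dir=west)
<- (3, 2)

-> stack.pop()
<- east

-> maze.move(dir=west)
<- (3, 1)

-> maze.sense(dir=south)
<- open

-> stack.push(x=south)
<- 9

-> maze.move(dir=south)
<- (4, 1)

-> maze.sense(dir=west)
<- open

-> stack.push(x=west)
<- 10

-> maze.move(dir=west)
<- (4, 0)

-> maze.sense(dir=south)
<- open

-> stack.push(x=south)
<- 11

-> maze.move(dir=south)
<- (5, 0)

-> maze.sense(dir=east)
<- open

-> stack.push(x=east)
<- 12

-> maze.move(dir=east)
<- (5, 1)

-> maze.sense(dir=east)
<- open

-> stack.push(x=east)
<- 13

-> maze.move(dir=east)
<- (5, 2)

-> maze.sense(dir=south)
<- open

-> stack.push(x=south)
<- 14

-> maze.move(dir=south)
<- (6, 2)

-> maze.sense(dir=east)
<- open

-> stack.push(x=east)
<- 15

-> maze.move(dir=east)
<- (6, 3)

-> maze.sense(dir=east)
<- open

-> stack.push(x=east)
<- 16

-> maze.move(dir=east)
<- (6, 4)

-> maze.sense(dir=east)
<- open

-> stack.push(x=east)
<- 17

-> maze.move(dir=east)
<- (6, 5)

-> maze.sense(dir=south)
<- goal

-> maze.move(dir=south)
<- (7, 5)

Answer: (7, 5)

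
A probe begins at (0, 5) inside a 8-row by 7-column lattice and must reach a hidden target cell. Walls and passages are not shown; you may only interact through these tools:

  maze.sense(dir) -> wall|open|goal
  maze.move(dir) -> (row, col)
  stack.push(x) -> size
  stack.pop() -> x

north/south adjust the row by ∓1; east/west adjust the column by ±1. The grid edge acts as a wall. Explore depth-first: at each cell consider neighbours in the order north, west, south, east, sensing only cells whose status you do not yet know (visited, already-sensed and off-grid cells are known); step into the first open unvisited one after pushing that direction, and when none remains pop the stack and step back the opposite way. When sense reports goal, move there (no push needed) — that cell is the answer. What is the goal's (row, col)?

$ sense dir→west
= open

$ push x→west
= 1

$ move dir→west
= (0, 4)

$ sense dir→west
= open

$ push x→west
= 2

$ move dir→west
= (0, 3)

$ sense dir→west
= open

$ push x→west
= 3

$ move dir→west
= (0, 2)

$ sense dir→west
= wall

$ sense dir→south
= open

$ push x→south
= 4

$ move dir→south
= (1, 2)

$ sense dir→west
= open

$ push x→west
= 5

$ move dir→west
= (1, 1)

$ sense dir→west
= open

$ push x→west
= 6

$ move dir→west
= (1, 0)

$ sense dir→north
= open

$ push x→north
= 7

$ move dir→north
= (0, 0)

$ pop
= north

$ move dir→south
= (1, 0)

$ sense dir→south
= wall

$ pop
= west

$ move dir→east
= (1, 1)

$ sense dir→south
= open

$ push x→south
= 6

$ move dir→south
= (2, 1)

$ sense dir→south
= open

$ push x→south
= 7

$ move dir→south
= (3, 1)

$ sense dir→west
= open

$ push x→west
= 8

$ move dir→west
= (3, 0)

$ sense dir→south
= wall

$ pop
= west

$ move dir→east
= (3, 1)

$ sense dir→south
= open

$ push x→south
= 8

$ move dir→south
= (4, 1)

$ sense dir→south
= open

$ push x→south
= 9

$ move dir→south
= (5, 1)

$ sense dir→west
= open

$ push x→west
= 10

$ move dir→west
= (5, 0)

$ sense dir→south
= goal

$ move dir→south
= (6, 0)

Answer: (6, 0)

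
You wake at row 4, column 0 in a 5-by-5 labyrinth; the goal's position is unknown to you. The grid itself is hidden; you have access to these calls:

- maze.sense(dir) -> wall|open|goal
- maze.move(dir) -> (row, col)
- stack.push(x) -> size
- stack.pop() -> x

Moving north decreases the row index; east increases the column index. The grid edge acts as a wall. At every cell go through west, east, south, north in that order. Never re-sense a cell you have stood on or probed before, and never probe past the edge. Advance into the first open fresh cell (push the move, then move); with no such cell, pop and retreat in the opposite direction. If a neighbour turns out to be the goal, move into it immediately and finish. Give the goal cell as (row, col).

Do: maze.sense[dir→east]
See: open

Do: stack.push[x→east]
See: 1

Do: maze.move[dir→east]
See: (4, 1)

Do: maze.sense[dir→east]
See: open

Do: stack.push[x→east]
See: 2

Do: maze.move[dir→east]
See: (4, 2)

Do: maze.sense[dir→east]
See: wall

Do: maze.sense[dir→north]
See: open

Do: stack.push[x→north]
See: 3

Do: maze.move[dir→north]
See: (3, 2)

Do: maze.sense[dir→west]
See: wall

Do: maze.sense[dir→east]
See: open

Do: stack.push[x→east]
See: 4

Do: maze.move[dir→east]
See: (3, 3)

Do: maze.sense[dir→east]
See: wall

Do: maze.sense[dir→north]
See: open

Do: stack.push[x→north]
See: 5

Do: maze.move[dir→north]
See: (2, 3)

Do: maze.sense[dir→west]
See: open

Do: stack.push[x→west]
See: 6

Do: maze.move[dir→west]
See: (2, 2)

Do: maze.sense[dir→west]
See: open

Do: stack.push[x→west]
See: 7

Do: maze.move[dir→west]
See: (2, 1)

Do: maze.sense[dir→west]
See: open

Do: stack.push[x→west]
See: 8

Do: maze.move[dir→west]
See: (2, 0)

Do: maze.sense[dir→south]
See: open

Do: stack.push[x→south]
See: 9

Do: maze.move[dir→south]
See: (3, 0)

Do: stack.pop[]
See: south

Do: maze.move[dir→north]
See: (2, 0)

Do: maze.sense[dir→north]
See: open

Do: stack.push[x→north]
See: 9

Do: maze.move[dir→north]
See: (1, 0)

Do: maze.sense[dir→east]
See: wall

Do: maze.sense[dir→north]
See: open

Do: stack.push[x→north]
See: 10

Do: maze.move[dir→north]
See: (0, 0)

Do: maze.sense[dir→east]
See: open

Do: stack.push[x→east]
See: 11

Do: maze.move[dir→east]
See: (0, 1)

Do: maze.sense[dir→east]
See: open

Do: stack.push[x→east]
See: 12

Do: maze.move[dir→east]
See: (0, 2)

Do: maze.sense[dir→east]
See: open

Do: stack.push[x→east]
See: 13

Do: maze.move[dir→east]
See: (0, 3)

Do: maze.sense[dir→east]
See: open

Do: stack.push[x→east]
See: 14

Do: maze.move[dir→east]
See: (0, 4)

Do: maze.sense[dir→south]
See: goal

Do: maze.move[dir→south]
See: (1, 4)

Answer: (1, 4)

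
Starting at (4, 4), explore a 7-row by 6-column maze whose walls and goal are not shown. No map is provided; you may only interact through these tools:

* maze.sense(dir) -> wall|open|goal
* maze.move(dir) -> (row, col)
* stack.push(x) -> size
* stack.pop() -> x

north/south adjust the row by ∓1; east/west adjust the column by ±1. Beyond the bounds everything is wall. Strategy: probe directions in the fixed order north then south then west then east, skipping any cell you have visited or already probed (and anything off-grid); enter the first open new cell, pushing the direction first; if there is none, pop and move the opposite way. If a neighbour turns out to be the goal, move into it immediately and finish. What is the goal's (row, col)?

>> maze.sense(dir='north')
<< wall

>> maze.sense(dir='south')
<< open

>> stack.push(x='south')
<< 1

>> maze.move(dir='south')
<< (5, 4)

>> maze.sense(dir='south')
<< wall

>> maze.sense(dir='west')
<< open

>> stack.push(x='west')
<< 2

>> maze.move(dir='west')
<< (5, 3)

>> maze.sense(dir='north')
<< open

>> stack.push(x='north')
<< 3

>> maze.move(dir='north')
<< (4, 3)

>> maze.sense(dir='north')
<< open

>> stack.push(x='north')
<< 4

>> maze.move(dir='north')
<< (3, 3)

>> maze.sense(dir='north')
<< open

>> stack.push(x='north')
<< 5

>> maze.move(dir='north')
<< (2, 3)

>> maze.sense(dir='north')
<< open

>> stack.push(x='north')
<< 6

>> maze.move(dir='north')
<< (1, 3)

>> maze.sense(dir='north')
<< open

>> stack.push(x='north')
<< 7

>> maze.move(dir='north')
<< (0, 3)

>> maze.sense(dir='west')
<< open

>> stack.push(x='west')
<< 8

>> maze.move(dir='west')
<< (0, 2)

>> maze.sense(dir='south')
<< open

>> stack.push(x='south')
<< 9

>> maze.move(dir='south')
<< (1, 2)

>> maze.sense(dir='south')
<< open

>> stack.push(x='south')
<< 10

>> maze.move(dir='south')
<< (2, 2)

>> maze.sense(dir='south')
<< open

>> stack.push(x='south')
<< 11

>> maze.move(dir='south')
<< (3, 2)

>> maze.sense(dir='south')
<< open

>> stack.push(x='south')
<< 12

>> maze.move(dir='south')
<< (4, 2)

>> maze.sense(dir='south')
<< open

>> stack.push(x='south')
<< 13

>> maze.move(dir='south')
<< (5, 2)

>> maze.sense(dir='south')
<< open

>> stack.push(x='south')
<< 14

>> maze.move(dir='south')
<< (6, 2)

>> maze.sense(dir='west')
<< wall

>> maze.sense(dir='east')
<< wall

>> stack.pop()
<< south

>> maze.move(dir='north')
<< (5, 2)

>> maze.sense(dir='west')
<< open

>> stack.push(x='west')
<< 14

>> maze.move(dir='west')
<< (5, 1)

>> maze.sense(dir='north')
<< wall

>> maze.sense(dir='west')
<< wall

>> stack.pop()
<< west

>> maze.move(dir='east')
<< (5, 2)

>> stack.pop()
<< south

>> maze.move(dir='north')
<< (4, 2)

>> stack.pop()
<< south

>> maze.move(dir='north')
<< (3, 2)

>> maze.sense(dir='west')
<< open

>> stack.push(x='west')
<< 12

>> maze.move(dir='west')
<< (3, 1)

>> maze.sense(dir='north')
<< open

>> stack.push(x='north')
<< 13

>> maze.move(dir='north')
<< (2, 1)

>> maze.sense(dir='north')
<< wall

>> maze.sense(dir='west')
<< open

>> stack.push(x='west')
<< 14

>> maze.move(dir='west')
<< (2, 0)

>> maze.sense(dir='north')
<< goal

>> maze.move(dir='north')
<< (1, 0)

Answer: (1, 0)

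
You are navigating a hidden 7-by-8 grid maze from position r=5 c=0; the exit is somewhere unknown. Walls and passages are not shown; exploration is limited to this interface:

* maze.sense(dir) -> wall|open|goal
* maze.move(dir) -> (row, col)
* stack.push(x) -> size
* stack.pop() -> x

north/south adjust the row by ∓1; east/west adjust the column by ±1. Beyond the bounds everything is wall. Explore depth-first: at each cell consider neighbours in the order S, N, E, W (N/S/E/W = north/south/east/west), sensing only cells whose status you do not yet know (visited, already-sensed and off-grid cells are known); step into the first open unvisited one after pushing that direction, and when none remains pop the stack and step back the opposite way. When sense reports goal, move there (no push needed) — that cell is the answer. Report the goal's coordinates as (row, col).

-> maze.sense(dir=south)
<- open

-> stack.push(x=south)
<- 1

-> maze.move(dir=south)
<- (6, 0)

-> maze.sense(dir=east)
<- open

-> stack.push(x=east)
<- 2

-> maze.move(dir=east)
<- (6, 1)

-> maze.sense(dir=north)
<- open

-> stack.push(x=north)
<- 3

-> maze.move(dir=north)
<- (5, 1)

-> maze.sense(dir=north)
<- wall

-> maze.sense(dir=east)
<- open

-> stack.push(x=east)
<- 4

-> maze.move(dir=east)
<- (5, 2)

-> maze.sense(dir=south)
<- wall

-> maze.sense(dir=north)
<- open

-> stack.push(x=north)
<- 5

-> maze.move(dir=north)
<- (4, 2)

-> maze.sense(dir=north)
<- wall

-> maze.sense(dir=east)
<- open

-> stack.push(x=east)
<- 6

-> maze.move(dir=east)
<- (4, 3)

-> maze.sense(dir=south)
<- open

-> stack.push(x=south)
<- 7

-> maze.move(dir=south)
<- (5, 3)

-> maze.sense(dir=south)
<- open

-> stack.push(x=south)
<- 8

-> maze.move(dir=south)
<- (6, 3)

-> maze.sense(dir=east)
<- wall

-> stack.pop()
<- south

-> maze.move(dir=north)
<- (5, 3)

-> maze.sense(dir=east)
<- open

-> stack.push(x=east)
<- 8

-> maze.move(dir=east)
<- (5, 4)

-> maze.sense(dir=north)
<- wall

-> maze.sense(dir=east)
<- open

-> stack.push(x=east)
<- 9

-> maze.move(dir=east)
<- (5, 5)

-> maze.sense(dir=south)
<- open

-> stack.push(x=south)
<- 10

-> maze.move(dir=south)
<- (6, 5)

-> maze.sense(dir=east)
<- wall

-> stack.pop()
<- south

-> maze.move(dir=north)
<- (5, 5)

-> maze.sense(dir=north)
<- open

-> stack.push(x=north)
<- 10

-> maze.move(dir=north)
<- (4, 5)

-> maze.sense(dir=north)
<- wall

-> maze.sense(dir=east)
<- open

-> stack.push(x=east)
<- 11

-> maze.move(dir=east)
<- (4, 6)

-> maze.sense(dir=south)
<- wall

-> maze.sense(dir=north)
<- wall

-> maze.sense(dir=east)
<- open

-> stack.push(x=east)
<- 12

-> maze.move(dir=east)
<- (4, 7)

-> maze.sense(dir=south)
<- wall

-> maze.sense(dir=north)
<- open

-> stack.push(x=north)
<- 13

-> maze.move(dir=north)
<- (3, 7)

-> maze.sense(dir=north)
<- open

-> stack.push(x=north)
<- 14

-> maze.move(dir=north)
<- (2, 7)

-> maze.sense(dir=north)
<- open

-> stack.push(x=north)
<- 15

-> maze.move(dir=north)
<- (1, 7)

-> maze.sense(dir=north)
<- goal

-> maze.move(dir=north)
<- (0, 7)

Answer: (0, 7)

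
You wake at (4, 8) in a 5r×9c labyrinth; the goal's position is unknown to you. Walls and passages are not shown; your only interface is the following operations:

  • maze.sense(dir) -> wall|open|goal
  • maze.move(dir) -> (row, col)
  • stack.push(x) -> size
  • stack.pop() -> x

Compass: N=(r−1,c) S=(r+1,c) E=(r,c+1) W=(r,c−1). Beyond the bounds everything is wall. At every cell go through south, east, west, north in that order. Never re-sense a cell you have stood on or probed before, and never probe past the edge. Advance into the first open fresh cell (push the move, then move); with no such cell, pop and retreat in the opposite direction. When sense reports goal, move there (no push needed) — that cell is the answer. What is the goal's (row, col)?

// 1. sense(dir: west) : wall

// 2. sense(dir: north) : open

// 3. push(x: north) : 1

// 4. move(dir: north) : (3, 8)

// 5. sense(dir: west) : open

// 6. push(x: west) : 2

// 7. move(dir: west) : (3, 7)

// 8. sense(dir: west) : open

// 9. push(x: west) : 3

// 10. move(dir: west) : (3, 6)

// 11. sense(dir: south) : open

// 12. push(x: south) : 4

// 13. move(dir: south) : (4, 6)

// 14. sense(dir: west) : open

// 15. push(x: west) : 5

// 16. move(dir: west) : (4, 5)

// 17. sense(dir: west) : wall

// 18. sense(dir: north) : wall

// 19. pop() : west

// 20. move(dir: east) : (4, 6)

// 21. pop() : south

// 22. move(dir: north) : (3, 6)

// 23. sense(dir: north) : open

// 24. push(x: north) : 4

// 25. move(dir: north) : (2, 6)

// 26. sense(dir: east) : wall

// 27. sense(dir: west) : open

// 28. push(x: west) : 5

// 29. move(dir: west) : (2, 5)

// 30. sense(dir: west) : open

// 31. push(x: west) : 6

// 32. move(dir: west) : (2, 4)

// 33. sense(dir: south) : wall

// 34. sense(dir: west) : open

// 35. push(x: west) : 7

// 36. move(dir: west) : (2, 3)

// 37. sense(dir: south) : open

// 38. push(x: south) : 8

// 39. move(dir: south) : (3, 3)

// 40. sense(dir: south) : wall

// 41. sense(dir: west) : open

// 42. push(x: west) : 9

// 43. move(dir: west) : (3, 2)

// 44. sense(dir: south) : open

// 45. push(x: south) : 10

// 46. move(dir: south) : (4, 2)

// 47. sense(dir: west) : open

// 48. push(x: west) : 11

// 49. move(dir: west) : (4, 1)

// 50. sense(dir: west) : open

// 51. push(x: west) : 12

// 52. move(dir: west) : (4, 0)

// 53. sense(dir: north) : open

// 54. push(x: north) : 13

// 55. move(dir: north) : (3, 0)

// 56. sense(dir: east) : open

// 57. push(x: east) : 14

// 58. move(dir: east) : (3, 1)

// 59. sense(dir: north) : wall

// 60. pop() : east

// 61. move(dir: west) : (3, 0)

// 62. sense(dir: north) : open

// 63. push(x: north) : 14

// 64. move(dir: north) : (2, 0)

// 65. sense(dir: north) : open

// 66. push(x: north) : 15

// 67. move(dir: north) : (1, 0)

// 68. sense(dir: east) : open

// 69. push(x: east) : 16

// 70. move(dir: east) : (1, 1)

// 71. sense(dir: east) : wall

// 72. sense(dir: north) : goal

// 73. move(dir: north) : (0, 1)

Answer: (0, 1)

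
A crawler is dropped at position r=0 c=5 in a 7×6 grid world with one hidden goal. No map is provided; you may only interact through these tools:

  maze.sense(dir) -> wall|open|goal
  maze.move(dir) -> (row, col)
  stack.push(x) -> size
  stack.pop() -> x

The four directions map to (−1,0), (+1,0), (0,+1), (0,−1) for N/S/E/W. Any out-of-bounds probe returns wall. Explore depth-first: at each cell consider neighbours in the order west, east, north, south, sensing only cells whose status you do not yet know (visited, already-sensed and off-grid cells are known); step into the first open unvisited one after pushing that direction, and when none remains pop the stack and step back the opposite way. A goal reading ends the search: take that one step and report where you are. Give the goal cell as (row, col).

% sense dir→west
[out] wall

% sense dir→south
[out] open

% push x→south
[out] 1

% move dir→south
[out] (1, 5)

% sense dir→west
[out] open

% push x→west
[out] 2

% move dir→west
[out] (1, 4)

% sense dir→west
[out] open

% push x→west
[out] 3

% move dir→west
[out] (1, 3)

% sense dir→west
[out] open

% push x→west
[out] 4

% move dir→west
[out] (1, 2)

% sense dir→west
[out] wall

% sense dir→north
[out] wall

% sense dir→south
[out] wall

% pop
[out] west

% move dir→east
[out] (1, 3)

% sense dir→north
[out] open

% push x→north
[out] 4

% move dir→north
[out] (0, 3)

% pop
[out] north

% move dir→south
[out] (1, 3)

% sense dir→south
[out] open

% push x→south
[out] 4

% move dir→south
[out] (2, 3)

% sense dir→east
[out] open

% push x→east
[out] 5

% move dir→east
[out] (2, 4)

% sense dir→east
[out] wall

% sense dir→south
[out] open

% push x→south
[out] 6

% move dir→south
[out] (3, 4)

% sense dir→west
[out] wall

% sense dir→east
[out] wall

% sense dir→south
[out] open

% push x→south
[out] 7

% move dir→south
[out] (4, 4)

% sense dir→west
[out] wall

% sense dir→east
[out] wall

% sense dir→south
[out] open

% push x→south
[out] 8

% move dir→south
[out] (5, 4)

% sense dir→west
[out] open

% push x→west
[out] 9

% move dir→west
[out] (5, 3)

% sense dir→west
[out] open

% push x→west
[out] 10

% move dir→west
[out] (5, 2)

% sense dir→west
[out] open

% push x→west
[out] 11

% move dir→west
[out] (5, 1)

% sense dir→west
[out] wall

% sense dir→north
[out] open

% push x→north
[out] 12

% move dir→north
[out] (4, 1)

% sense dir→west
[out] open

% push x→west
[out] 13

% move dir→west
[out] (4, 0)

% sense dir→north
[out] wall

% pop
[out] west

% move dir→east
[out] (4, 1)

% sense dir→east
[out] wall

% sense dir→north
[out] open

% push x→north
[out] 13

% move dir→north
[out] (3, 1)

% sense dir→east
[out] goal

% move dir→east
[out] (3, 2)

Answer: (3, 2)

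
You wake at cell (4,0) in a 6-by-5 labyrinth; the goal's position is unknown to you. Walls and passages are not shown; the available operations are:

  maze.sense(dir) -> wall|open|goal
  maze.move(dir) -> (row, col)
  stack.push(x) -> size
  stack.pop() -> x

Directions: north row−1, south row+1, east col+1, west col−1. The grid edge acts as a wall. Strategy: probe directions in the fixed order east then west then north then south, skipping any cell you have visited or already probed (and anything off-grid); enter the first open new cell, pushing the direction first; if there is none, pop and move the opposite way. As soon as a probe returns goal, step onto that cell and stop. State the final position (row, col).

Do: sense[dir→east]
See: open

Do: push[x→east]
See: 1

Do: move[dir→east]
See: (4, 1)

Do: sense[dir→east]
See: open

Do: push[x→east]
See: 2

Do: move[dir→east]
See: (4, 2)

Do: sense[dir→east]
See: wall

Do: sense[dir→north]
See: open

Do: push[x→north]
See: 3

Do: move[dir→north]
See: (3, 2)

Do: sense[dir→east]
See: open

Do: push[x→east]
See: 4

Do: move[dir→east]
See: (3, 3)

Do: sense[dir→east]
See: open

Do: push[x→east]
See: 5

Do: move[dir→east]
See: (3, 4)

Do: sense[dir→north]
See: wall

Do: sense[dir→south]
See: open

Do: push[x→south]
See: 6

Do: move[dir→south]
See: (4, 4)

Do: sense[dir→south]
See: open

Do: push[x→south]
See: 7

Do: move[dir→south]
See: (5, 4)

Do: sense[dir→west]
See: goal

Do: move[dir→west]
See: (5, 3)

Answer: (5, 3)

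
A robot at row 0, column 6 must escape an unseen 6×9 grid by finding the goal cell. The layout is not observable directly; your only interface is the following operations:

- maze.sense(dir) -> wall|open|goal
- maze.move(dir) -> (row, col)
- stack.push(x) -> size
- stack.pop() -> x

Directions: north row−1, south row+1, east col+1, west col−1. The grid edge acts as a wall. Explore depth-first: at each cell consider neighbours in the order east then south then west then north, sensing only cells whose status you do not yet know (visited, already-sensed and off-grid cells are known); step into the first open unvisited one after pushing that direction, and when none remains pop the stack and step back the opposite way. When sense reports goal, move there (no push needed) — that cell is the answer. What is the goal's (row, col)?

>> sense(east)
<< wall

>> sense(south)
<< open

>> push(south)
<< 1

>> move(south)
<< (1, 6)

>> sense(east)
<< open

>> push(east)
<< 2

>> move(east)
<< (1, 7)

>> sense(east)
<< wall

>> sense(south)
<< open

>> push(south)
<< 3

>> move(south)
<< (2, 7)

>> sense(east)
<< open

>> push(east)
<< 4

>> move(east)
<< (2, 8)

>> sense(south)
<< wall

>> pop()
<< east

>> move(west)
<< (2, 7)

>> sense(south)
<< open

>> push(south)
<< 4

>> move(south)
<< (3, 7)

>> sense(south)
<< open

>> push(south)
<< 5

>> move(south)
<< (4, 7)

>> sense(east)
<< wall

>> sense(south)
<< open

>> push(south)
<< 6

>> move(south)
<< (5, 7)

>> sense(east)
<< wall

>> sense(west)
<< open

>> push(west)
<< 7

>> move(west)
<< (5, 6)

>> sense(west)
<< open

>> push(west)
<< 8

>> move(west)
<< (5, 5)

>> sense(west)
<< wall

>> sense(north)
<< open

>> push(north)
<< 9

>> move(north)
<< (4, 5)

>> sense(east)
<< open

>> push(east)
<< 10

>> move(east)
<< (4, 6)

>> sense(north)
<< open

>> push(north)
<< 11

>> move(north)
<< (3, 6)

>> sense(west)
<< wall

>> sense(north)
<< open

>> push(north)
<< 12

>> move(north)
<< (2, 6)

>> sense(west)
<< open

>> push(west)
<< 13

>> move(west)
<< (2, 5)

>> sense(west)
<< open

>> push(west)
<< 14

>> move(west)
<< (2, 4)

>> sense(south)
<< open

>> push(south)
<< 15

>> move(south)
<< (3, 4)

>> sense(south)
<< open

>> push(south)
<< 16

>> move(south)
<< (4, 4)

>> sense(west)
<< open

>> push(west)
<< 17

>> move(west)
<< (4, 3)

>> sense(south)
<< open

>> push(south)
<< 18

>> move(south)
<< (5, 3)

>> sense(west)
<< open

>> push(west)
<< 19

>> move(west)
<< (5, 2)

>> sense(west)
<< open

>> push(west)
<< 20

>> move(west)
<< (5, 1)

>> sense(west)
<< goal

>> move(west)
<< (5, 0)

Answer: (5, 0)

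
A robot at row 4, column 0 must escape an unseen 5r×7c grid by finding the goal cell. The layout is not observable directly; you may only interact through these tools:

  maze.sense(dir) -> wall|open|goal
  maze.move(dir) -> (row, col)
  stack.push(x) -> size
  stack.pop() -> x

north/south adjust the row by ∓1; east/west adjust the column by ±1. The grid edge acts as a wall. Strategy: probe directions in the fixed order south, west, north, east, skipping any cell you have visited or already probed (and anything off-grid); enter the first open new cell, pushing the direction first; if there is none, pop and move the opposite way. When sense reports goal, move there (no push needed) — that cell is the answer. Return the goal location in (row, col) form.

> maze.sense dir→north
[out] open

> stack.push x→north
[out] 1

> maze.move dir→north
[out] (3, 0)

> maze.sense dir→north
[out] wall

> maze.sense dir→east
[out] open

> stack.push x→east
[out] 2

> maze.move dir→east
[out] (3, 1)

> maze.sense dir→south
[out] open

> stack.push x→south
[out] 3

> maze.move dir→south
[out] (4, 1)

> maze.sense dir→east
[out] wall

> stack.pop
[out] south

> maze.move dir→north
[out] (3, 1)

> maze.sense dir→north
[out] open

> stack.push x→north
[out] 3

> maze.move dir→north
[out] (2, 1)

> maze.sense dir→north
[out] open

> stack.push x→north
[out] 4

> maze.move dir→north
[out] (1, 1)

> maze.sense dir→west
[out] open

> stack.push x→west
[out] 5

> maze.move dir→west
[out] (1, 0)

> maze.sense dir→north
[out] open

> stack.push x→north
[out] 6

> maze.move dir→north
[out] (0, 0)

> maze.sense dir→east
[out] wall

> stack.pop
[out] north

> maze.move dir→south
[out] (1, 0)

> stack.pop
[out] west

> maze.move dir→east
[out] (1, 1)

> maze.sense dir→east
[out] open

> stack.push x→east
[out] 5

> maze.move dir→east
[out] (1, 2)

> maze.sense dir→south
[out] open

> stack.push x→south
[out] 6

> maze.move dir→south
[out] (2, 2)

> maze.sense dir→south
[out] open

> stack.push x→south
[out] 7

> maze.move dir→south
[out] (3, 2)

> maze.sense dir→east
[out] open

> stack.push x→east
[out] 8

> maze.move dir→east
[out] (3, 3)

> maze.sense dir→south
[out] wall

> maze.sense dir→north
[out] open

> stack.push x→north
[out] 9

> maze.move dir→north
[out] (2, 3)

> maze.sense dir→north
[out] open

> stack.push x→north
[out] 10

> maze.move dir→north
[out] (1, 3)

> maze.sense dir→north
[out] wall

> maze.sense dir→east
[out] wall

> stack.pop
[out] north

> maze.move dir→south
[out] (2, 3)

> maze.sense dir→east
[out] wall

> stack.pop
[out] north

> maze.move dir→south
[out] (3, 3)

> maze.sense dir→east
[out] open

> stack.push x→east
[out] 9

> maze.move dir→east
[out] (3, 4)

> maze.sense dir→south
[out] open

> stack.push x→south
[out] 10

> maze.move dir→south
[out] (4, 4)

> maze.sense dir→east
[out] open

> stack.push x→east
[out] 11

> maze.move dir→east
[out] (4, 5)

> maze.sense dir→north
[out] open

> stack.push x→north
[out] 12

> maze.move dir→north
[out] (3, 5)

> maze.sense dir→north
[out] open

> stack.push x→north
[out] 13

> maze.move dir→north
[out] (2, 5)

> maze.sense dir→north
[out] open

> stack.push x→north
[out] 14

> maze.move dir→north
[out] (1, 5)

> maze.sense dir→north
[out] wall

> maze.sense dir→east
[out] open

> stack.push x→east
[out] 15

> maze.move dir→east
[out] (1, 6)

> maze.sense dir→south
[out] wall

> maze.sense dir→north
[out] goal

> maze.move dir→north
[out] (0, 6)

Answer: (0, 6)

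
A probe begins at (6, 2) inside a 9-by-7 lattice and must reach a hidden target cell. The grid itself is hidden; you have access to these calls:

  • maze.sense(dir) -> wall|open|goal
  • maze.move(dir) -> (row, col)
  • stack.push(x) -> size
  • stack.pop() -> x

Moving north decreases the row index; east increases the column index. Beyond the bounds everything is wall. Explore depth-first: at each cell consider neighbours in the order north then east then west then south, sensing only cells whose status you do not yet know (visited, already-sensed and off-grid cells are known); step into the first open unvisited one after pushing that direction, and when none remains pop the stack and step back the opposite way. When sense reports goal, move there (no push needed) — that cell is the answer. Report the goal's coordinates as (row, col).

Now I run sense passing dir=north, and get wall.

Calling sense passing dir=east, and observe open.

Then push passing x=east, giving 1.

I call move passing dir=east, yielding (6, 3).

Next I call sense passing dir=north, giving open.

I invoke push passing x=north, which returns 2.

I invoke move passing dir=north, yielding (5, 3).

I try sense passing dir=north, → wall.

Calling sense passing dir=east, and see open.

I try push passing x=east, — result: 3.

Using move passing dir=east, — result: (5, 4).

I invoke sense passing dir=north, : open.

I try push passing x=north, — result: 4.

Next I call move passing dir=north, : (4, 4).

I call sense passing dir=north, and get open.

I call push passing x=north, and see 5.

Now I run move passing dir=north, and see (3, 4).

Invoking sense passing dir=north, which returns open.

I use push passing x=north, and observe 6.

I invoke move passing dir=north, and observe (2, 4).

Calling sense passing dir=north, — result: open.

Next I call push passing x=north, → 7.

I call move passing dir=north, : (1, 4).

I invoke sense passing dir=north, yielding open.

Now I run push passing x=north, : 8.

Using move passing dir=north, : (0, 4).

I run sense passing dir=east, which returns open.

Calling push passing x=east, and get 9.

I try move passing dir=east, and observe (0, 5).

Then sense passing dir=east, — result: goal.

I use move passing dir=east, yielding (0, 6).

Answer: (0, 6)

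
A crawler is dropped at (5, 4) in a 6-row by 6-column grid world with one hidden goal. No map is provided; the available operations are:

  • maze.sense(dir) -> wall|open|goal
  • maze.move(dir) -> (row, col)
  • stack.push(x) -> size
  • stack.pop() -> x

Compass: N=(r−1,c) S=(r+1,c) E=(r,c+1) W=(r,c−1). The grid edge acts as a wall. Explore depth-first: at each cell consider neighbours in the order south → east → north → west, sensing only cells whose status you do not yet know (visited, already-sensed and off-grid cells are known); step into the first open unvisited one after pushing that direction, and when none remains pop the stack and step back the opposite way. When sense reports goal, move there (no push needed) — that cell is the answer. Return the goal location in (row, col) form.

! 1. maze.sense(east) -> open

! 2. stack.push(east) -> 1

! 3. maze.move(east) -> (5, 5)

! 4. maze.sense(north) -> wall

! 5. stack.pop() -> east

! 6. maze.move(west) -> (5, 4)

! 7. maze.sense(north) -> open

! 8. stack.push(north) -> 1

! 9. maze.move(north) -> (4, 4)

! 10. maze.sense(north) -> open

! 11. stack.push(north) -> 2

! 12. maze.move(north) -> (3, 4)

! 13. maze.sense(east) -> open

! 14. stack.push(east) -> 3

! 15. maze.move(east) -> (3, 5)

! 16. maze.sense(north) -> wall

! 17. stack.pop() -> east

! 18. maze.move(west) -> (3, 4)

! 19. maze.sense(north) -> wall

! 20. maze.sense(west) -> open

! 21. stack.push(west) -> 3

! 22. maze.move(west) -> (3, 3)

! 23. maze.sense(south) -> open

! 24. stack.push(south) -> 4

! 25. maze.move(south) -> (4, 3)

! 26. maze.sense(south) -> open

! 27. stack.push(south) -> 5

! 28. maze.move(south) -> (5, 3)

! 29. maze.sense(west) -> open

! 30. stack.push(west) -> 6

! 31. maze.move(west) -> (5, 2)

! 32. maze.sense(north) -> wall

! 33. maze.sense(west) -> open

! 34. stack.push(west) -> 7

! 35. maze.move(west) -> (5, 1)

! 36. maze.sense(north) -> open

! 37. stack.push(north) -> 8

! 38. maze.move(north) -> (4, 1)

! 39. maze.sense(north) -> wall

! 40. maze.sense(west) -> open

! 41. stack.push(west) -> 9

! 42. maze.move(west) -> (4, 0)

! 43. maze.sense(south) -> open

! 44. stack.push(south) -> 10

! 45. maze.move(south) -> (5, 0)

! 46. stack.pop() -> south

! 47. maze.move(north) -> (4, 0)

! 48. maze.sense(north) -> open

! 49. stack.push(north) -> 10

! 50. maze.move(north) -> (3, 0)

! 51. maze.sense(north) -> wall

! 52. stack.pop() -> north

! 53. maze.move(south) -> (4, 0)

! 54. stack.pop() -> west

! 55. maze.move(east) -> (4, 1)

! 56. stack.pop() -> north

! 57. maze.move(south) -> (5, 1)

! 58. stack.pop() -> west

! 59. maze.move(east) -> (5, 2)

! 60. stack.pop() -> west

! 61. maze.move(east) -> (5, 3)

! 62. stack.pop() -> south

! 63. maze.move(north) -> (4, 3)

! 64. stack.pop() -> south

! 65. maze.move(north) -> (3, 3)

! 66. maze.sense(north) -> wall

! 67. maze.sense(west) -> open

! 68. stack.push(west) -> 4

! 69. maze.move(west) -> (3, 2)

! 70. maze.sense(north) -> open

! 71. stack.push(north) -> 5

! 72. maze.move(north) -> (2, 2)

! 73. maze.sense(north) -> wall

! 74. maze.sense(west) -> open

! 75. stack.push(west) -> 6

! 76. maze.move(west) -> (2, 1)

! 77. maze.sense(north) -> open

! 78. stack.push(north) -> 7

! 79. maze.move(north) -> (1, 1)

! 80. maze.sense(north) -> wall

! 81. maze.sense(west) -> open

! 82. stack.push(west) -> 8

! 83. maze.move(west) -> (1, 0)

! 84. maze.sense(north) -> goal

! 85. maze.move(north) -> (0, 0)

Answer: (0, 0)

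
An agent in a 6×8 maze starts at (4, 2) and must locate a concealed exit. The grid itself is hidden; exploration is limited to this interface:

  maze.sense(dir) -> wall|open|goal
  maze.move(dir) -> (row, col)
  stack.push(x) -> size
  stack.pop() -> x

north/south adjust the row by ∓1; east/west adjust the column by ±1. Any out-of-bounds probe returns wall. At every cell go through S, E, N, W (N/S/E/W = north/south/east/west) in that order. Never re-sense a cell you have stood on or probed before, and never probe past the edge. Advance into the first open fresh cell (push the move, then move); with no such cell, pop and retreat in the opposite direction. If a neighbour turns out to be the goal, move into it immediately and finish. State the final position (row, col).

I try maze.sense passing dir→south, : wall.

Next I call maze.sense passing dir→east, giving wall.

Using maze.sense passing dir→north, and get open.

Then stack.push passing x→north, and get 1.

Invoking maze.move passing dir→north, — result: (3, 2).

Using maze.sense passing dir→east, yielding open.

Now I run stack.push passing x→east, → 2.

Then maze.move passing dir→east, and observe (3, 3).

Next I call maze.sense passing dir→east, giving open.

I run stack.push passing x→east, → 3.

I run maze.move passing dir→east, and get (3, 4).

Using maze.sense passing dir→south, giving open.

Next I call stack.push passing x→south, : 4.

Using maze.move passing dir→south, — result: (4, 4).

I call maze.sense passing dir→south, yielding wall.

Using maze.sense passing dir→east, and see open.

Next I call stack.push passing x→east, → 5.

I try maze.move passing dir→east, which returns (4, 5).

Calling maze.sense passing dir→south, yielding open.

Then stack.push passing x→south, → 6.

I use maze.move passing dir→south, yielding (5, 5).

Then maze.sense passing dir→east, and get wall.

Next I call stack.pop, → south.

Using maze.move passing dir→north, and get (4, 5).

Then maze.sense passing dir→east, : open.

Then stack.push passing x→east, yielding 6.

Using maze.move passing dir→east, and observe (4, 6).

I try maze.sense passing dir→east, : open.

Calling stack.push passing x→east, giving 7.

I try maze.move passing dir→east, and observe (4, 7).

I use maze.sense passing dir→south, giving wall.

Calling maze.sense passing dir→north, and get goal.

I call maze.move passing dir→north, → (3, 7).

Answer: (3, 7)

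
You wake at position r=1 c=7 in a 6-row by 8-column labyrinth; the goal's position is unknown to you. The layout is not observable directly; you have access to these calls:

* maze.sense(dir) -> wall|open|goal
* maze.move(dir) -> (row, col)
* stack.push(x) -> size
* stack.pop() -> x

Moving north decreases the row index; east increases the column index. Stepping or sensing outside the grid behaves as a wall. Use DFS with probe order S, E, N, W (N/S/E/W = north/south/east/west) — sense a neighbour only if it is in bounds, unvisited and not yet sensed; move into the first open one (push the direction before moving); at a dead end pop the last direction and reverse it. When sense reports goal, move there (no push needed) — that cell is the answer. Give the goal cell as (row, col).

Act: maze.sense[dir=south]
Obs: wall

Act: maze.sense[dir=north]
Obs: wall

Act: maze.sense[dir=west]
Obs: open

Act: stack.push[x=west]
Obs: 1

Act: maze.move[dir=west]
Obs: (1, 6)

Act: maze.sense[dir=south]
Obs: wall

Act: maze.sense[dir=north]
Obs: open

Act: stack.push[x=north]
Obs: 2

Act: maze.move[dir=north]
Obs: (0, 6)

Act: maze.sense[dir=west]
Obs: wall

Act: stack.pop[]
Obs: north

Act: maze.move[dir=south]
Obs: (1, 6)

Act: maze.sense[dir=west]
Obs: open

Act: stack.push[x=west]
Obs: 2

Act: maze.move[dir=west]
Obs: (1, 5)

Act: maze.sense[dir=south]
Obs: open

Act: stack.push[x=south]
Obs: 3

Act: maze.move[dir=south]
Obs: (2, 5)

Act: maze.sense[dir=south]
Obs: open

Act: stack.push[x=south]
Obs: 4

Act: maze.move[dir=south]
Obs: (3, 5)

Act: maze.sense[dir=south]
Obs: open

Act: stack.push[x=south]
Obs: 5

Act: maze.move[dir=south]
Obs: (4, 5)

Act: maze.sense[dir=south]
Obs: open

Act: stack.push[x=south]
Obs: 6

Act: maze.move[dir=south]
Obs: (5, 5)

Act: maze.sense[dir=east]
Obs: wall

Act: maze.sense[dir=west]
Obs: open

Act: stack.push[x=west]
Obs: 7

Act: maze.move[dir=west]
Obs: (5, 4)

Act: maze.sense[dir=north]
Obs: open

Act: stack.push[x=north]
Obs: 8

Act: maze.move[dir=north]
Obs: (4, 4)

Act: maze.sense[dir=north]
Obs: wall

Act: maze.sense[dir=west]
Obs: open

Act: stack.push[x=west]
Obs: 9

Act: maze.move[dir=west]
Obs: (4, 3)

Act: maze.sense[dir=south]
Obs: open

Act: stack.push[x=south]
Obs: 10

Act: maze.move[dir=south]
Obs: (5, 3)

Act: maze.sense[dir=west]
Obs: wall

Act: stack.pop[]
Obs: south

Act: maze.move[dir=north]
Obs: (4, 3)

Act: maze.sense[dir=north]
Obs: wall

Act: maze.sense[dir=west]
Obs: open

Act: stack.push[x=west]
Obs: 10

Act: maze.move[dir=west]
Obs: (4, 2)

Act: maze.sense[dir=north]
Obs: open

Act: stack.push[x=north]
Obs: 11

Act: maze.move[dir=north]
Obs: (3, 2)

Act: maze.sense[dir=north]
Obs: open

Act: stack.push[x=north]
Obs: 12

Act: maze.move[dir=north]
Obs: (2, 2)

Act: maze.sense[dir=east]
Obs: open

Act: stack.push[x=east]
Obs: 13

Act: maze.move[dir=east]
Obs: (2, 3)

Act: maze.sense[dir=east]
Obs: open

Act: stack.push[x=east]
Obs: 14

Act: maze.move[dir=east]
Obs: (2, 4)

Act: maze.sense[dir=north]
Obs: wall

Act: stack.pop[]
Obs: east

Act: maze.move[dir=west]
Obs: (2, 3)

Act: maze.sense[dir=north]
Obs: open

Act: stack.push[x=north]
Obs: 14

Act: maze.move[dir=north]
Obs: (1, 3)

Act: maze.sense[dir=north]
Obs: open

Act: stack.push[x=north]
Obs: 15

Act: maze.move[dir=north]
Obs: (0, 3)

Act: maze.sense[dir=east]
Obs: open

Act: stack.push[x=east]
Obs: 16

Act: maze.move[dir=east]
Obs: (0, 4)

Act: stack.pop[]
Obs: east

Act: maze.move[dir=west]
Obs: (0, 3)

Act: maze.sense[dir=west]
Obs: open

Act: stack.push[x=west]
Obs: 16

Act: maze.move[dir=west]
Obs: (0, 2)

Act: maze.sense[dir=south]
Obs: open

Act: stack.push[x=south]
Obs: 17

Act: maze.move[dir=south]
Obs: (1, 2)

Act: maze.sense[dir=west]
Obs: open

Act: stack.push[x=west]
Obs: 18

Act: maze.move[dir=west]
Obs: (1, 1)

Act: maze.sense[dir=south]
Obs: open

Act: stack.push[x=south]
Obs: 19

Act: maze.move[dir=south]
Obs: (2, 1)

Act: maze.sense[dir=south]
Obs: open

Act: stack.push[x=south]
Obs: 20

Act: maze.move[dir=south]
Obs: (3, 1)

Act: maze.sense[dir=south]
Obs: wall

Act: maze.sense[dir=west]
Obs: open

Act: stack.push[x=west]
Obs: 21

Act: maze.move[dir=west]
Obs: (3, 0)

Act: maze.sense[dir=south]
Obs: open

Act: stack.push[x=south]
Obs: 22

Act: maze.move[dir=south]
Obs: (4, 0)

Act: maze.sense[dir=south]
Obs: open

Act: stack.push[x=south]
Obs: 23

Act: maze.move[dir=south]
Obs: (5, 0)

Act: maze.sense[dir=east]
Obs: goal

Act: maze.move[dir=east]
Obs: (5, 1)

Answer: (5, 1)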